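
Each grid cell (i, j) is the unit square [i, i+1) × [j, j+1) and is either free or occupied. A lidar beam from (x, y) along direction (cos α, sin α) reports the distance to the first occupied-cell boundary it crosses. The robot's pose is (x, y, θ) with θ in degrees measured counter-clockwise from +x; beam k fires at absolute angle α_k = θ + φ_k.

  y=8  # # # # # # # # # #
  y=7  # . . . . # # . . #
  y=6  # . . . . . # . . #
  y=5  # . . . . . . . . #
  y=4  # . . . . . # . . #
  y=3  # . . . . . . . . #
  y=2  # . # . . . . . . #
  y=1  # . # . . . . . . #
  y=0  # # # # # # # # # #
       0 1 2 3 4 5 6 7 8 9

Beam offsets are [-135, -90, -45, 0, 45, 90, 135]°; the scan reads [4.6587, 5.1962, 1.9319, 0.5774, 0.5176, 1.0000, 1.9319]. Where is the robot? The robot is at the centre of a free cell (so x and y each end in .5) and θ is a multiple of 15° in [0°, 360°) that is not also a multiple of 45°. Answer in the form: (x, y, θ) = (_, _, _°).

(x, y, θ) = (1.5, 3.5, 150°)

Candidates: 50 free-cell centres × 16 headings = 800 poses. Raycast each; keep the one whose scan matches to 4 dp.
  (4.5, 6.5, 75°): beam 1 = 6.3509 ≠ 4.6587 ✗
  (5.5, 1.5, 15°): beam 1 = 0.5774 ≠ 4.6587 ✗
  (8.5, 6.5, 255°): beam 1 = 1.7321 ≠ 4.6587 ✗
  (3.5, 2.5, 165°): beam 1 = 3.0000 ≠ 4.6587 ✗
  …
  (1.5, 3.5, 150°): r_1=4.6587, r_2=5.1962, r_3=1.9319, r_4=0.5774, r_5=0.5176, r_6=1.0000, r_7=1.9319 — all match ✓
Unique over the lattice → pose = (1.5, 3.5, 150°).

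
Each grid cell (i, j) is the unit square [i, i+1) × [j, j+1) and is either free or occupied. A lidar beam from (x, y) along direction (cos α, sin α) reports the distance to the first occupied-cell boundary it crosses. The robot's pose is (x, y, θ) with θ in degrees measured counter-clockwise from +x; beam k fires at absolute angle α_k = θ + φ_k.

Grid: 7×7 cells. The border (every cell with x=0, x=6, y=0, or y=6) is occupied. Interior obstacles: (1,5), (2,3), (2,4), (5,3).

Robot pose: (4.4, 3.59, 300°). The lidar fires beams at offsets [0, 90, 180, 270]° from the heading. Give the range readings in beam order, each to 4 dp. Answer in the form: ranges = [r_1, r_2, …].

ranges = [2.9907, 0.6928, 2.7828, 3.9260]

beam 1: φ=0°, α=300°
  direction (0.5000, -0.8660); cell (4,3); t to first gridline: x 1.2000, y 0.6813 (then +2.0000 / +1.1547)
    (4,2) via y @ 0.6813
    (5,2) via x @ 1.2000
    (5,1) via y @ 1.8360
    (5,0) via y @ 2.9907  # hit
  → r_1 = 2.9907
beam 2: φ=90°, α=30°
  direction (0.8660, 0.5000); cell (4,3); t to first gridline: x 0.6928, y 0.8200 (then +1.1547 / +2.0000)
    (5,3) via x @ 0.6928  # hit
  → r_2 = 0.6928
beam 3: φ=180°, α=120°
  direction (-0.5000, 0.8660); cell (4,3); t to first gridline: x 0.8000, y 0.4734 (then +2.0000 / +1.1547)
    (4,4) via y @ 0.4734
    (3,4) via x @ 0.8000
    (3,5) via y @ 1.6281
    (3,6) via y @ 2.7828  # hit
  → r_3 = 2.7828
beam 4: φ=270°, α=210°
  direction (-0.8660, -0.5000); cell (4,3); t to first gridline: x 0.4619, y 1.1800 (then +1.1547 / +2.0000)
    (3,3) via x @ 0.4619
    (3,2) via y @ 1.1800
    (2,2) via x @ 1.6166
    (1,2) via x @ 2.7713
    (1,1) via y @ 3.1800
    (0,1) via x @ 3.9260  # hit
  → r_4 = 3.9260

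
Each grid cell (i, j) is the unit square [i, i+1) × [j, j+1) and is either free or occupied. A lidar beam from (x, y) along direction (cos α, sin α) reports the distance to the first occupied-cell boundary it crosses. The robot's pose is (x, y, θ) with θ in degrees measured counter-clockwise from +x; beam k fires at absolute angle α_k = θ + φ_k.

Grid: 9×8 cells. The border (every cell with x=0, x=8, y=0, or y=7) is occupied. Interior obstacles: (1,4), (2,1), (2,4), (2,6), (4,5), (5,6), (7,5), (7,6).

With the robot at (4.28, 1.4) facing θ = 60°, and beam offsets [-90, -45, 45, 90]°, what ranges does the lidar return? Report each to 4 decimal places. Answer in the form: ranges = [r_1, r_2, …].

beam 1: φ=-90°, α=330°
  direction (0.8660, -0.5000); cell (4,1); t to first gridline: x 0.8314, y 0.8000 (then +1.1547 / +2.0000)
    (4,0) via y @ 0.8000  # hit
  → r_1 = 0.8000
beam 2: φ=-45°, α=15°
  direction (0.9659, 0.2588); cell (4,1); t to first gridline: x 0.7454, y 2.3182 (then +1.0353 / +3.8637)
    (5,1) via x @ 0.7454
    (6,1) via x @ 1.7807
    (6,2) via y @ 2.3182
    (7,2) via x @ 2.8160
    (8,2) via x @ 3.8512  # hit
  → r_2 = 3.8512
beam 3: φ=45°, α=105°
  direction (-0.2588, 0.9659); cell (4,1); t to first gridline: x 1.0818, y 0.6212 (then +3.8637 / +1.0353)
    (4,2) via y @ 0.6212
    (3,2) via x @ 1.0818
    (3,3) via y @ 1.6564
    (3,4) via y @ 2.6917
    (3,5) via y @ 3.7270
    (3,6) via y @ 4.7623
    (2,6) via x @ 4.9455  # hit
  → r_3 = 4.9455
beam 4: φ=90°, α=150°
  direction (-0.8660, 0.5000); cell (4,1); t to first gridline: x 0.3233, y 1.2000 (then +1.1547 / +2.0000)
    (3,1) via x @ 0.3233
    (3,2) via y @ 1.2000
    (2,2) via x @ 1.4780
    (1,2) via x @ 2.6327
    (1,3) via y @ 3.2000
    (0,3) via x @ 3.7874  # hit
  → r_4 = 3.7874

ranges = [0.8000, 3.8512, 4.9455, 3.7874]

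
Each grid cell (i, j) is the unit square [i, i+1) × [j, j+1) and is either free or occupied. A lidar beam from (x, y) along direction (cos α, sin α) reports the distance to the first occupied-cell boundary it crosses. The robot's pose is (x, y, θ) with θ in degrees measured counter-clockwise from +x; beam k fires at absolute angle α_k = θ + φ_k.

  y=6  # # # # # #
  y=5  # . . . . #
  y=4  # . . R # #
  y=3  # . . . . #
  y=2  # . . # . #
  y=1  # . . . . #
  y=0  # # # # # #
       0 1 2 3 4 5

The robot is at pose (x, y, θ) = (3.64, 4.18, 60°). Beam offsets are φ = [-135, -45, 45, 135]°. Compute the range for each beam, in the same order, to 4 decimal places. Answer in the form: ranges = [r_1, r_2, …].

beam 1: φ=-135°, α=285°
  cosα=0.2588 sinα=-0.9659 | (3,4) | tMaxX 1.3909 tMaxY 0.1863 | tΔX 3.8637 tΔY 1.0353
    t=0.1863 [y] (3,3)
    t=1.2216 [y] (3,2) — stop
  → r_1 = 1.2216
beam 2: φ=-45°, α=15°
  cosα=0.9659 sinα=0.2588 | (3,4) | tMaxX 0.3727 tMaxY 3.1682 | tΔX 1.0353 tΔY 3.8637
    t=0.3727 [x] (4,4) — stop
  → r_2 = 0.3727
beam 3: φ=45°, α=105°
  cosα=-0.2588 sinα=0.9659 | (3,4) | tMaxX 2.4728 tMaxY 0.8489 | tΔX 3.8637 tΔY 1.0353
    t=0.8489 [y] (3,5)
    t=1.8842 [y] (3,6) — stop
  → r_3 = 1.8842
beam 4: φ=135°, α=195°
  cosα=-0.9659 sinα=-0.2588 | (3,4) | tMaxX 0.6626 tMaxY 0.6955 | tΔX 1.0353 tΔY 3.8637
    t=0.6626 [x] (2,4)
    t=0.6955 [y] (2,3)
    t=1.6979 [x] (1,3)
    t=2.7331 [x] (0,3) — stop
  → r_4 = 2.7331

ranges = [1.2216, 0.3727, 1.8842, 2.7331]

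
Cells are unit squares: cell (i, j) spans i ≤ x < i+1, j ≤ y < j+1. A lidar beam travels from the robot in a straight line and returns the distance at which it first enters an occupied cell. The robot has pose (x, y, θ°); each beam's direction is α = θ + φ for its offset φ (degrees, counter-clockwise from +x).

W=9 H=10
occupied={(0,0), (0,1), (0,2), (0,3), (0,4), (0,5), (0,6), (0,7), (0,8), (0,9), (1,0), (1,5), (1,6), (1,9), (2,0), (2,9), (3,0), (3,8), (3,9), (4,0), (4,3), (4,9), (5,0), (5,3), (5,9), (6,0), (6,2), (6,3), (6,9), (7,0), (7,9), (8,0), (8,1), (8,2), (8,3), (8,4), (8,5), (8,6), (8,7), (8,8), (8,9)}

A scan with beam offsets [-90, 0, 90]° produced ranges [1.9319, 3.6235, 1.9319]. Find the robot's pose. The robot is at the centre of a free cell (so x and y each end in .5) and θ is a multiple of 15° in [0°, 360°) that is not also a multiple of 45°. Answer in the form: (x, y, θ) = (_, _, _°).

(x, y, θ) = (3.5, 4.5, 255°)

The pose lattice has 49·16 = 784 candidates. Test each by forward raycasting.
  (7.5, 8.5, 165°): beam 1 = 0.5176 ≠ 1.9319 ✗
  (4.5, 1.5, 120°): beam 1 = 1.7321 ≠ 1.9319 ✗
  (3.5, 6.5, 240°): beam 1 = 2.8868 ≠ 1.9319 ✗
  (5.5, 5.5, 240°): beam 1 = 5.1962 ≠ 1.9319 ✗
  …
  (3.5, 4.5, 255°): r_1=1.9319, r_2=3.6235, r_3=1.9319 — all match ✓
No second candidate reproduces the full scan.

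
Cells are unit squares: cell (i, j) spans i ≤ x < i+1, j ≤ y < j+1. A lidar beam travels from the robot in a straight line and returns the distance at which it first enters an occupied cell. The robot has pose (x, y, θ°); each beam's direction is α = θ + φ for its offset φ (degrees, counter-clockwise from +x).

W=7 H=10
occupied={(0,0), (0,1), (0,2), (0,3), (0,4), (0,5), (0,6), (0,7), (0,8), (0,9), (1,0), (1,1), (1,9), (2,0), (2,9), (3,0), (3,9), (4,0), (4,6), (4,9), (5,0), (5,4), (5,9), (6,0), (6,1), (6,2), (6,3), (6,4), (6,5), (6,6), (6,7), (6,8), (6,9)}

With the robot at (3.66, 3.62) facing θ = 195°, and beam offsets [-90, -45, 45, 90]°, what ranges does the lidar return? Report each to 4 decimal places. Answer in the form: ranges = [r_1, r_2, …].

ranges = [5.5698, 3.0715, 3.0253, 2.7124]

beam 1: φ=-90°, α=105°
  dir = (cos 105°, sin 105°) = (-0.2588, 0.9659); from cell (3,3)
  next x-line at t=2.5500, next y-line at t=0.3934; Δt_x=3.8637, Δt_y=1.0353
    y: enter (3,4) at t=0.3934
    y: enter (3,5) at t=1.4287
    y: enter (3,6) at t=2.4640
    x: enter (2,6) at t=2.5500
    y: enter (2,7) at t=3.4992
    y: enter (2,8) at t=4.5345
    y: enter (2,9) at t=5.5698 ← occupied
  → r_1 = 5.5698
beam 2: φ=-45°, α=150°
  dir = (cos 150°, sin 150°) = (-0.8660, 0.5000); from cell (3,3)
  next x-line at t=0.7621, next y-line at t=0.7600; Δt_x=1.1547, Δt_y=2.0000
    y: enter (3,4) at t=0.7600
    x: enter (2,4) at t=0.7621
    x: enter (1,4) at t=1.9168
    y: enter (1,5) at t=2.7600
    x: enter (0,5) at t=3.0715 ← occupied
  → r_2 = 3.0715
beam 3: φ=45°, α=240°
  dir = (cos 240°, sin 240°) = (-0.5000, -0.8660); from cell (3,3)
  next x-line at t=1.3200, next y-line at t=0.7159; Δt_x=2.0000, Δt_y=1.1547
    y: enter (3,2) at t=0.7159
    x: enter (2,2) at t=1.3200
    y: enter (2,1) at t=1.8706
    y: enter (2,0) at t=3.0253 ← occupied
  → r_3 = 3.0253
beam 4: φ=90°, α=285°
  dir = (cos 285°, sin 285°) = (0.2588, -0.9659); from cell (3,3)
  next x-line at t=1.3137, next y-line at t=0.6419; Δt_x=3.8637, Δt_y=1.0353
    y: enter (3,2) at t=0.6419
    x: enter (4,2) at t=1.3137
    y: enter (4,1) at t=1.6771
    y: enter (4,0) at t=2.7124 ← occupied
  → r_4 = 2.7124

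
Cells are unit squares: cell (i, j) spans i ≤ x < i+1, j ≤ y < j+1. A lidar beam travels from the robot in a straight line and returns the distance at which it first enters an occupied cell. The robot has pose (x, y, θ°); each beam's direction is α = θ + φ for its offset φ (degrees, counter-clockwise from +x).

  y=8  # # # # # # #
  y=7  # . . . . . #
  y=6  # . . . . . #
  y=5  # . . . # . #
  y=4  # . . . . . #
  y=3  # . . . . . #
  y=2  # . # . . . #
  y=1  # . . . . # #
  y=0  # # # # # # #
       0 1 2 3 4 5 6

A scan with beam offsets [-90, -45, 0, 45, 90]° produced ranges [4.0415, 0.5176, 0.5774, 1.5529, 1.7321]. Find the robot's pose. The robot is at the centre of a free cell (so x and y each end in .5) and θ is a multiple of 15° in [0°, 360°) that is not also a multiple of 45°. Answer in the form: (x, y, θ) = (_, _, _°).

(x, y, θ) = (4.5, 6.5, 300°)

The pose lattice has 32·16 = 512 candidates. Test each by forward raycasting.
  (3.5, 5.5, 195°): beam 1 = 2.5882 ≠ 4.0415 ✗
  (2.5, 4.5, 165°): beam 1 = 3.6235 ≠ 4.0415 ✗
  (2.5, 7.5, 150°): beam 1 = 0.5774 ≠ 4.0415 ✗
  …
  (4.5, 6.5, 300°): r_1=4.0415, r_2=0.5176, r_3=0.5774, r_4=1.5529, r_5=1.7321 — all match ✓
Only this pose fits every beam.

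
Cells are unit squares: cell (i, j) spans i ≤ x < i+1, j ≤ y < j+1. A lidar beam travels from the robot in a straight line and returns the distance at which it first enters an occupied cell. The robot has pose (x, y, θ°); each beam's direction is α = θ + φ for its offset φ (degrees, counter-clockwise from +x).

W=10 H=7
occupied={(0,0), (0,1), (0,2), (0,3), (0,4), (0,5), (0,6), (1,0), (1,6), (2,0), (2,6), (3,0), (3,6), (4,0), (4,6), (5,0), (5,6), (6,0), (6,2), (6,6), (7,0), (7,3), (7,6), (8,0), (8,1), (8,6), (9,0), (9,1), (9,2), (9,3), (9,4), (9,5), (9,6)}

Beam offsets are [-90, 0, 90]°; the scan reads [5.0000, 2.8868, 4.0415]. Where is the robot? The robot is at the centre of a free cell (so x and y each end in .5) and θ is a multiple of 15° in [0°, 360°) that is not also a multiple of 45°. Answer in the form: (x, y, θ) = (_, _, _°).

(x, y, θ) = (4.5, 3.5, 120°)

Candidates: 37 free-cell centres × 16 headings = 592 poses. Raycast each; keep the one whose scan matches to 4 dp.
  (2.5, 4.5, 75°): beam 1 = 4.6587 ≠ 5.0000 ✗
  (7.5, 2.5, 165°): beam 1 = 0.5176 ≠ 5.0000 ✗
  (8.5, 3.5, 105°): beam 1 = 0.5176 ≠ 5.0000 ✗
  (1.5, 2.5, 300°): beam 1 = 0.5774 ≠ 5.0000 ✗
  …
  (4.5, 3.5, 120°): r_1=5.0000, r_2=2.8868, r_3=4.0415 — all match ✓
Only this pose fits every beam.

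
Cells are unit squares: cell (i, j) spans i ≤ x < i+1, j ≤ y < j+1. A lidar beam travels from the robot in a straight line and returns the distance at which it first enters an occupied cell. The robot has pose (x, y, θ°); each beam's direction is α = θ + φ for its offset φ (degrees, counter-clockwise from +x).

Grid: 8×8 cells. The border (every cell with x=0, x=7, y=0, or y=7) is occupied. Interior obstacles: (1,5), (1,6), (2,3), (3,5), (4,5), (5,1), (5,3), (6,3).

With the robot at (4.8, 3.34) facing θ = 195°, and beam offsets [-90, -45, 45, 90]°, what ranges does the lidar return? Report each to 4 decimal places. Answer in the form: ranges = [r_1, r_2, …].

ranges = [1.7186, 3.3200, 2.7020, 1.3873]

beam 1: φ=-90°, α=105°
  d=(-0.2588,0.9659)  start (4,3)  tX=3.0910 tY=0.6833  stride 1/|dx|=3.8637 1/|dy|=1.0353
    cross y-line → (4,4), t=0.6833
    cross y-line → (4,5), t=1.7186 (wall)
  → r_1 = 1.7186
beam 2: φ=-45°, α=150°
  d=(-0.8660,0.5000)  start (4,3)  tX=0.9238 tY=1.3200  stride 1/|dx|=1.1547 1/|dy|=2.0000
    cross x-line → (3,3), t=0.9238
    cross y-line → (3,4), t=1.3200
    cross x-line → (2,4), t=2.0785
    cross x-line → (1,4), t=3.2332
    cross y-line → (1,5), t=3.3200 (wall)
  → r_2 = 3.3200
beam 3: φ=45°, α=240°
  d=(-0.5000,-0.8660)  start (4,3)  tX=1.6000 tY=0.3926  stride 1/|dx|=2.0000 1/|dy|=1.1547
    cross y-line → (4,2), t=0.3926
    cross y-line → (4,1), t=1.5473
    cross x-line → (3,1), t=1.6000
    cross y-line → (3,0), t=2.7020 (wall)
  → r_3 = 2.7020
beam 4: φ=90°, α=285°
  d=(0.2588,-0.9659)  start (4,3)  tX=0.7727 tY=0.3520  stride 1/|dx|=3.8637 1/|dy|=1.0353
    cross y-line → (4,2), t=0.3520
    cross x-line → (5,2), t=0.7727
    cross y-line → (5,1), t=1.3873 (wall)
  → r_4 = 1.3873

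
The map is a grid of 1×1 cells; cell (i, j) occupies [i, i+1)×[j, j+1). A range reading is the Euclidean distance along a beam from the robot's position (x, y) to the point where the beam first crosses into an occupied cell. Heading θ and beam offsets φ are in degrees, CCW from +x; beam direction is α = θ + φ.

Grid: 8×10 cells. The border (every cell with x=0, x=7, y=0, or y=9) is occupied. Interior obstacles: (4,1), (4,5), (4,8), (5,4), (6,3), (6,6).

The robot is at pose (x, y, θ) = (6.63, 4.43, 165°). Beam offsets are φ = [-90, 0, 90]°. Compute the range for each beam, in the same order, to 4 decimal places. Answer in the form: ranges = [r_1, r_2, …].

ranges = [1.4296, 0.6522, 0.4452]

beam 1: φ=-90°, α=75°
  d=(0.2588,0.9659)  start (6,4)  tX=1.4296 tY=0.5901  stride 1/|dx|=3.8637 1/|dy|=1.0353
    cross y-line → (6,5), t=0.5901
    cross x-line → (7,5), t=1.4296 (wall)
  → r_1 = 1.4296
beam 2: φ=0°, α=165°
  d=(-0.9659,0.2588)  start (6,4)  tX=0.6522 tY=2.2023  stride 1/|dx|=1.0353 1/|dy|=3.8637
    cross x-line → (5,4), t=0.6522 (wall)
  → r_2 = 0.6522
beam 3: φ=90°, α=255°
  d=(-0.2588,-0.9659)  start (6,4)  tX=2.4341 tY=0.4452  stride 1/|dx|=3.8637 1/|dy|=1.0353
    cross y-line → (6,3), t=0.4452 (wall)
  → r_3 = 0.4452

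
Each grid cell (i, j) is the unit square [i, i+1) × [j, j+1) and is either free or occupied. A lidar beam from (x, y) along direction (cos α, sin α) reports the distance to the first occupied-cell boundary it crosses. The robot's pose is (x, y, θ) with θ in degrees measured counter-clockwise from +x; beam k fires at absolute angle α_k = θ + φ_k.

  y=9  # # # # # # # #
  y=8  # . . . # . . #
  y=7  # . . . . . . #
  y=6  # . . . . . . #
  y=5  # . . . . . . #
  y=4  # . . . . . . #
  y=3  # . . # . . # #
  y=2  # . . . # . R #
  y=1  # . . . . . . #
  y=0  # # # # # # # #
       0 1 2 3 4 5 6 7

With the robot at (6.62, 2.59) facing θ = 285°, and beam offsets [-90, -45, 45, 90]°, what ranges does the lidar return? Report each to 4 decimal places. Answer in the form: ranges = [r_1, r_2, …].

ranges = [1.6771, 1.8360, 0.4388, 0.3934]

beam 1: φ=-90°, α=195°
  direction (-0.9659, -0.2588); cell (6,2); t to first gridline: x 0.6419, y 2.2796 (then +1.0353 / +3.8637)
    (5,2) via x @ 0.6419
    (4,2) via x @ 1.6771  # hit
  → r_1 = 1.6771
beam 2: φ=-45°, α=240°
  direction (-0.5000, -0.8660); cell (6,2); t to first gridline: x 1.2400, y 0.6813 (then +2.0000 / +1.1547)
    (6,1) via y @ 0.6813
    (5,1) via x @ 1.2400
    (5,0) via y @ 1.8360  # hit
  → r_2 = 1.8360
beam 3: φ=45°, α=330°
  direction (0.8660, -0.5000); cell (6,2); t to first gridline: x 0.4388, y 1.1800 (then +1.1547 / +2.0000)
    (7,2) via x @ 0.4388  # hit
  → r_3 = 0.4388
beam 4: φ=90°, α=15°
  direction (0.9659, 0.2588); cell (6,2); t to first gridline: x 0.3934, y 1.5841 (then +1.0353 / +3.8637)
    (7,2) via x @ 0.3934  # hit
  → r_4 = 0.3934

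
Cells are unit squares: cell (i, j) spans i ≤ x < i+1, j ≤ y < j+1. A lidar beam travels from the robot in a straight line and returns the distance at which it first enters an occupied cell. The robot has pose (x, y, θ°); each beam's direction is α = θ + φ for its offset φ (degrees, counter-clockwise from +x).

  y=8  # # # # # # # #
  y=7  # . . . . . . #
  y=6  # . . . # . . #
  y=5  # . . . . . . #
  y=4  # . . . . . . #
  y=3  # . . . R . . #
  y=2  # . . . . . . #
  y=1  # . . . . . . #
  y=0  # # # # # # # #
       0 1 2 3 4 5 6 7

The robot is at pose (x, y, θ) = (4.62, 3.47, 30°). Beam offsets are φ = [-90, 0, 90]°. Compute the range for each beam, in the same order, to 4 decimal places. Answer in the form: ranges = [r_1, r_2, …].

ranges = [2.8521, 2.7482, 5.2308]

beam 1: φ=-90°, α=300°
  dir = (cos 300°, sin 300°) = (0.5000, -0.8660); from cell (4,3)
  next x-line at t=0.7600, next y-line at t=0.5427; Δt_x=2.0000, Δt_y=1.1547
    y: enter (4,2) at t=0.5427
    x: enter (5,2) at t=0.7600
    y: enter (5,1) at t=1.6974
    x: enter (6,1) at t=2.7600
    y: enter (6,0) at t=2.8521 ← occupied
  → r_1 = 2.8521
beam 2: φ=0°, α=30°
  dir = (cos 30°, sin 30°) = (0.8660, 0.5000); from cell (4,3)
  next x-line at t=0.4388, next y-line at t=1.0600; Δt_x=1.1547, Δt_y=2.0000
    x: enter (5,3) at t=0.4388
    y: enter (5,4) at t=1.0600
    x: enter (6,4) at t=1.5935
    x: enter (7,4) at t=2.7482 ← occupied
  → r_2 = 2.7482
beam 3: φ=90°, α=120°
  dir = (cos 120°, sin 120°) = (-0.5000, 0.8660); from cell (4,3)
  next x-line at t=1.2400, next y-line at t=0.6120; Δt_x=2.0000, Δt_y=1.1547
    y: enter (4,4) at t=0.6120
    x: enter (3,4) at t=1.2400
    y: enter (3,5) at t=1.7667
    y: enter (3,6) at t=2.9214
    x: enter (2,6) at t=3.2400
    y: enter (2,7) at t=4.0761
    y: enter (2,8) at t=5.2308 ← occupied
  → r_3 = 5.2308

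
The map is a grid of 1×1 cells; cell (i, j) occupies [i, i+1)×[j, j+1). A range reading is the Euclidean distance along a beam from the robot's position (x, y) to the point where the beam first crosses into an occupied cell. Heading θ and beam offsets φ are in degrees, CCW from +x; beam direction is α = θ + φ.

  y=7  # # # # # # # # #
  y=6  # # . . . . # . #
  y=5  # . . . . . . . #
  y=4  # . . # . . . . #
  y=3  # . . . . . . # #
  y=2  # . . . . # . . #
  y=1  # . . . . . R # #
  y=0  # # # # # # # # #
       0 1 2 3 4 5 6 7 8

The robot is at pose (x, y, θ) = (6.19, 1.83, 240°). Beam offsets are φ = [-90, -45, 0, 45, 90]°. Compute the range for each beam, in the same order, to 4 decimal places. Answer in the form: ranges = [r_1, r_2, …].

ranges = [0.3400, 3.2069, 0.9584, 0.8593, 0.9353]

beam 1: φ=-90°, α=150°
  cosα=-0.8660 sinα=0.5000 | (6,1) | tMaxX 0.2194 tMaxY 0.3400 | tΔX 1.1547 tΔY 2.0000
    t=0.2194 [x] (5,1)
    t=0.3400 [y] (5,2) — stop
  → r_1 = 0.3400
beam 2: φ=-45°, α=195°
  cosα=-0.9659 sinα=-0.2588 | (6,1) | tMaxX 0.1967 tMaxY 3.2069 | tΔX 1.0353 tΔY 3.8637
    t=0.1967 [x] (5,1)
    t=1.2320 [x] (4,1)
    t=2.2673 [x] (3,1)
    t=3.2069 [y] (3,0) — stop
  → r_2 = 3.2069
beam 3: φ=0°, α=240°
  cosα=-0.5000 sinα=-0.8660 | (6,1) | tMaxX 0.3800 tMaxY 0.9584 | tΔX 2.0000 tΔY 1.1547
    t=0.3800 [x] (5,1)
    t=0.9584 [y] (5,0) — stop
  → r_3 = 0.9584
beam 4: φ=45°, α=285°
  cosα=0.2588 sinα=-0.9659 | (6,1) | tMaxX 3.1296 tMaxY 0.8593 | tΔX 3.8637 tΔY 1.0353
    t=0.8593 [y] (6,0) — stop
  → r_4 = 0.8593
beam 5: φ=90°, α=330°
  cosα=0.8660 sinα=-0.5000 | (6,1) | tMaxX 0.9353 tMaxY 1.6600 | tΔX 1.1547 tΔY 2.0000
    t=0.9353 [x] (7,1) — stop
  → r_5 = 0.9353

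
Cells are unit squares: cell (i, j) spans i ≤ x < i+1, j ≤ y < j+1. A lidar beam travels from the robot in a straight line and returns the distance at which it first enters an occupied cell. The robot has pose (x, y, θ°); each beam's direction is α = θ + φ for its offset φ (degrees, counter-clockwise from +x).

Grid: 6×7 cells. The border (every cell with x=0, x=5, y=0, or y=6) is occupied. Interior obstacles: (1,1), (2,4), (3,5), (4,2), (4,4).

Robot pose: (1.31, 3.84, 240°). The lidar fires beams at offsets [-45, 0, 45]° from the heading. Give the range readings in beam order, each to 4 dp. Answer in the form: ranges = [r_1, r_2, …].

beam 1: φ=-45°, α=195°
  d=(-0.9659,-0.2588)  start (1,3)  tX=0.3209 tY=3.2455  stride 1/|dx|=1.0353 1/|dy|=3.8637
    cross x-line → (0,3), t=0.3209 (wall)
  → r_1 = 0.3209
beam 2: φ=0°, α=240°
  d=(-0.5000,-0.8660)  start (1,3)  tX=0.6200 tY=0.9699  stride 1/|dx|=2.0000 1/|dy|=1.1547
    cross x-line → (0,3), t=0.6200 (wall)
  → r_2 = 0.6200
beam 3: φ=45°, α=285°
  d=(0.2588,-0.9659)  start (1,3)  tX=2.6660 tY=0.8696  stride 1/|dx|=3.8637 1/|dy|=1.0353
    cross y-line → (1,2), t=0.8696
    cross y-line → (1,1), t=1.9049 (wall)
  → r_3 = 1.9049

ranges = [0.3209, 0.6200, 1.9049]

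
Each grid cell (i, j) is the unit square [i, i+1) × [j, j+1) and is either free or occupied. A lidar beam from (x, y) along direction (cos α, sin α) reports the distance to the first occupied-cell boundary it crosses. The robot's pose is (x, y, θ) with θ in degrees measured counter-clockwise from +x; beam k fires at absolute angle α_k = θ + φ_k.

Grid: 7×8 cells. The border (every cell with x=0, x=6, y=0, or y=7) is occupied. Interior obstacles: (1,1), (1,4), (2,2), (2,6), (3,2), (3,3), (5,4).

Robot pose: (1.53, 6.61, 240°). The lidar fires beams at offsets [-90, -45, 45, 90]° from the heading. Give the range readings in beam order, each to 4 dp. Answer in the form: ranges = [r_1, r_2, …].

ranges = [0.6120, 0.5487, 1.6668, 0.5427]

beam 1: φ=-90°, α=150°
  dir = (cos 150°, sin 150°) = (-0.8660, 0.5000); from cell (1,6)
  next x-line at t=0.6120, next y-line at t=0.7800; Δt_x=1.1547, Δt_y=2.0000
    x: enter (0,6) at t=0.6120 ← occupied
  → r_1 = 0.6120
beam 2: φ=-45°, α=195°
  dir = (cos 195°, sin 195°) = (-0.9659, -0.2588); from cell (1,6)
  next x-line at t=0.5487, next y-line at t=2.3569; Δt_x=1.0353, Δt_y=3.8637
    x: enter (0,6) at t=0.5487 ← occupied
  → r_2 = 0.5487
beam 3: φ=45°, α=285°
  dir = (cos 285°, sin 285°) = (0.2588, -0.9659); from cell (1,6)
  next x-line at t=1.8159, next y-line at t=0.6315; Δt_x=3.8637, Δt_y=1.0353
    y: enter (1,5) at t=0.6315
    y: enter (1,4) at t=1.6668 ← occupied
  → r_3 = 1.6668
beam 4: φ=90°, α=330°
  dir = (cos 330°, sin 330°) = (0.8660, -0.5000); from cell (1,6)
  next x-line at t=0.5427, next y-line at t=1.2200; Δt_x=1.1547, Δt_y=2.0000
    x: enter (2,6) at t=0.5427 ← occupied
  → r_4 = 0.5427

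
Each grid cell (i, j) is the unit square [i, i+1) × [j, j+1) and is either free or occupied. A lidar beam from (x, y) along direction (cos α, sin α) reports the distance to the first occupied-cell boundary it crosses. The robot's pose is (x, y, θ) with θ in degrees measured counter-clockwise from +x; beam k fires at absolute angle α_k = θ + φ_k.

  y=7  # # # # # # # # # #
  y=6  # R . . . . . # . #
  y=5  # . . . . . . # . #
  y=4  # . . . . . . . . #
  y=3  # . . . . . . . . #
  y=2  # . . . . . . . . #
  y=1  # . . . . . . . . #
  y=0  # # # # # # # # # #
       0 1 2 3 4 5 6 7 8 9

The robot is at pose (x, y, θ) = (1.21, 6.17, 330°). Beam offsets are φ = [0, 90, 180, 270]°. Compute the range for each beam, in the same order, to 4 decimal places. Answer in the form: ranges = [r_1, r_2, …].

ranges = [8.9951, 0.9584, 0.2425, 0.4200]

beam 1: φ=0°, α=330°
  dir = (cos 330°, sin 330°) = (0.8660, -0.5000); from cell (1,6)
  next x-line at t=0.9122, next y-line at t=0.3400; Δt_x=1.1547, Δt_y=2.0000
    y: enter (1,5) at t=0.3400
    x: enter (2,5) at t=0.9122
    x: enter (3,5) at t=2.0669
    y: enter (3,4) at t=2.3400
    x: enter (4,4) at t=3.2216
    y: enter (4,3) at t=4.3400
    x: enter (5,3) at t=4.3763
    x: enter (6,3) at t=5.5310
    y: enter (6,2) at t=6.3400
    x: enter (7,2) at t=6.6857
    x: enter (8,2) at t=7.8404
    y: enter (8,1) at t=8.3400
    x: enter (9,1) at t=8.9951 ← occupied
  → r_1 = 8.9951
beam 2: φ=90°, α=60°
  dir = (cos 60°, sin 60°) = (0.5000, 0.8660); from cell (1,6)
  next x-line at t=1.5800, next y-line at t=0.9584; Δt_x=2.0000, Δt_y=1.1547
    y: enter (1,7) at t=0.9584 ← occupied
  → r_2 = 0.9584
beam 3: φ=180°, α=150°
  dir = (cos 150°, sin 150°) = (-0.8660, 0.5000); from cell (1,6)
  next x-line at t=0.2425, next y-line at t=1.6600; Δt_x=1.1547, Δt_y=2.0000
    x: enter (0,6) at t=0.2425 ← occupied
  → r_3 = 0.2425
beam 4: φ=270°, α=240°
  dir = (cos 240°, sin 240°) = (-0.5000, -0.8660); from cell (1,6)
  next x-line at t=0.4200, next y-line at t=0.1963; Δt_x=2.0000, Δt_y=1.1547
    y: enter (1,5) at t=0.1963
    x: enter (0,5) at t=0.4200 ← occupied
  → r_4 = 0.4200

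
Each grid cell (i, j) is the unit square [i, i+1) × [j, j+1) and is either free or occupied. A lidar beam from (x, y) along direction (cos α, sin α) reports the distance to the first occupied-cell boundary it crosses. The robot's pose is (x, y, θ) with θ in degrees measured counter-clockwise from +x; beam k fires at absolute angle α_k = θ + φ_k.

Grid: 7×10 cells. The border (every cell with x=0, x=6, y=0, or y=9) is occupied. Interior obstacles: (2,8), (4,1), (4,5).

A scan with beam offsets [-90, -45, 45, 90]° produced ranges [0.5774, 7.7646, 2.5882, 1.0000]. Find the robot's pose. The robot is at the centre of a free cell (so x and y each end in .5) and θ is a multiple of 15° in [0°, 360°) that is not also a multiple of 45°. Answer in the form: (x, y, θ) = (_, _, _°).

Candidates: 37 free-cell centres × 16 headings = 592 poses. Raycast each; keep the one whose scan matches to 4 dp.
  (2.5, 6.5, 120°): beam 1 = 4.0415 ≠ 0.5774 ✗
  (1.5, 5.5, 345°): beam 1 = 1.9319 ≠ 0.5774 ✗
  (3.5, 5.5, 165°): beam 1 = 3.6235 ≠ 0.5774 ✗
  (3.5, 3.5, 210°): beam 1 = 5.0000 ≠ 0.5774 ✗
  …
  (3.5, 8.5, 300°): r_1=0.5774, r_2=7.7646, r_3=2.5882, r_4=1.0000 — all match ✓
Only this pose fits every beam.

(x, y, θ) = (3.5, 8.5, 300°)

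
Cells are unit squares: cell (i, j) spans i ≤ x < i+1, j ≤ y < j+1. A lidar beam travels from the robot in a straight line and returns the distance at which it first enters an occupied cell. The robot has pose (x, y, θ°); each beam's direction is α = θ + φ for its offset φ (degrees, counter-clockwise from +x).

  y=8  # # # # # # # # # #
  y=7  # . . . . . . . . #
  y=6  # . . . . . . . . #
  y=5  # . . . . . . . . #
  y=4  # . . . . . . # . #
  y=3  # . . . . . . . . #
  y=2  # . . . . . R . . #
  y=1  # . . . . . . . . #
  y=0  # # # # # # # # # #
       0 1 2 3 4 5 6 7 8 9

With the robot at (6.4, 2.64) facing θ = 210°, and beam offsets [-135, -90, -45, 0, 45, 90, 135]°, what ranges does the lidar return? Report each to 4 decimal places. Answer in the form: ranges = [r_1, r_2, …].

beam 1: φ=-135°, α=75°
  dir = (cos 75°, sin 75°) = (0.2588, 0.9659); from cell (6,2)
  next x-line at t=2.3182, next y-line at t=0.3727; Δt_x=3.8637, Δt_y=1.0353
    y: enter (6,3) at t=0.3727
    y: enter (6,4) at t=1.4080
    x: enter (7,4) at t=2.3182 ← occupied
  → r_1 = 2.3182
beam 2: φ=-90°, α=120°
  dir = (cos 120°, sin 120°) = (-0.5000, 0.8660); from cell (6,2)
  next x-line at t=0.8000, next y-line at t=0.4157; Δt_x=2.0000, Δt_y=1.1547
    y: enter (6,3) at t=0.4157
    x: enter (5,3) at t=0.8000
    y: enter (5,4) at t=1.5704
    y: enter (5,5) at t=2.7251
    x: enter (4,5) at t=2.8000
    y: enter (4,6) at t=3.8798
    x: enter (3,6) at t=4.8000
    y: enter (3,7) at t=5.0345
    y: enter (3,8) at t=6.1892 ← occupied
  → r_2 = 6.1892
beam 3: φ=-45°, α=165°
  dir = (cos 165°, sin 165°) = (-0.9659, 0.2588); from cell (6,2)
  next x-line at t=0.4141, next y-line at t=1.3909; Δt_x=1.0353, Δt_y=3.8637
    x: enter (5,2) at t=0.4141
    y: enter (5,3) at t=1.3909
    x: enter (4,3) at t=1.4494
    x: enter (3,3) at t=2.4847
    x: enter (2,3) at t=3.5199
    x: enter (1,3) at t=4.5552
    y: enter (1,4) at t=5.2546
    x: enter (0,4) at t=5.5905 ← occupied
  → r_3 = 5.5905
beam 4: φ=0°, α=210°
  dir = (cos 210°, sin 210°) = (-0.8660, -0.5000); from cell (6,2)
  next x-line at t=0.4619, next y-line at t=1.2800; Δt_x=1.1547, Δt_y=2.0000
    x: enter (5,2) at t=0.4619
    y: enter (5,1) at t=1.2800
    x: enter (4,1) at t=1.6166
    x: enter (3,1) at t=2.7713
    y: enter (3,0) at t=3.2800 ← occupied
  → r_4 = 3.2800
beam 5: φ=45°, α=255°
  dir = (cos 255°, sin 255°) = (-0.2588, -0.9659); from cell (6,2)
  next x-line at t=1.5455, next y-line at t=0.6626; Δt_x=3.8637, Δt_y=1.0353
    y: enter (6,1) at t=0.6626
    x: enter (5,1) at t=1.5455
    y: enter (5,0) at t=1.6979 ← occupied
  → r_5 = 1.6979
beam 6: φ=90°, α=300°
  dir = (cos 300°, sin 300°) = (0.5000, -0.8660); from cell (6,2)
  next x-line at t=1.2000, next y-line at t=0.7390; Δt_x=2.0000, Δt_y=1.1547
    y: enter (6,1) at t=0.7390
    x: enter (7,1) at t=1.2000
    y: enter (7,0) at t=1.8937 ← occupied
  → r_6 = 1.8937
beam 7: φ=135°, α=345°
  dir = (cos 345°, sin 345°) = (0.9659, -0.2588); from cell (6,2)
  next x-line at t=0.6212, next y-line at t=2.4728; Δt_x=1.0353, Δt_y=3.8637
    x: enter (7,2) at t=0.6212
    x: enter (8,2) at t=1.6564
    y: enter (8,1) at t=2.4728
    x: enter (9,1) at t=2.6917 ← occupied
  → r_7 = 2.6917

ranges = [2.3182, 6.1892, 5.5905, 3.2800, 1.6979, 1.8937, 2.6917]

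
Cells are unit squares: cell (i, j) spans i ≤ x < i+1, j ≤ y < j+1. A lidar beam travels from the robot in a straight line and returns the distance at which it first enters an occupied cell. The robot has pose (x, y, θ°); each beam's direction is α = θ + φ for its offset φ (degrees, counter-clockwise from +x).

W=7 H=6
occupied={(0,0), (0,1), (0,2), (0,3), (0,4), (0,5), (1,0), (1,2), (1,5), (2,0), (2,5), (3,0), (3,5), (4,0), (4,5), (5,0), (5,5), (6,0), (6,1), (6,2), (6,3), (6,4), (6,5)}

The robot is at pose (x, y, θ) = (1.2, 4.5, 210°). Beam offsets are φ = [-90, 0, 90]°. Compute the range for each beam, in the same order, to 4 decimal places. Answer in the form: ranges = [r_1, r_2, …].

beam 1: φ=-90°, α=120°
  dir = (cos 120°, sin 120°) = (-0.5000, 0.8660); from cell (1,4)
  next x-line at t=0.4000, next y-line at t=0.5774; Δt_x=2.0000, Δt_y=1.1547
    x: enter (0,4) at t=0.4000 ← occupied
  → r_1 = 0.4000
beam 2: φ=0°, α=210°
  dir = (cos 210°, sin 210°) = (-0.8660, -0.5000); from cell (1,4)
  next x-line at t=0.2309, next y-line at t=1.0000; Δt_x=1.1547, Δt_y=2.0000
    x: enter (0,4) at t=0.2309 ← occupied
  → r_2 = 0.2309
beam 3: φ=90°, α=300°
  dir = (cos 300°, sin 300°) = (0.5000, -0.8660); from cell (1,4)
  next x-line at t=1.6000, next y-line at t=0.5774; Δt_x=2.0000, Δt_y=1.1547
    y: enter (1,3) at t=0.5774
    x: enter (2,3) at t=1.6000
    y: enter (2,2) at t=1.7321
    y: enter (2,1) at t=2.8868
    x: enter (3,1) at t=3.6000
    y: enter (3,0) at t=4.0415 ← occupied
  → r_3 = 4.0415

ranges = [0.4000, 0.2309, 4.0415]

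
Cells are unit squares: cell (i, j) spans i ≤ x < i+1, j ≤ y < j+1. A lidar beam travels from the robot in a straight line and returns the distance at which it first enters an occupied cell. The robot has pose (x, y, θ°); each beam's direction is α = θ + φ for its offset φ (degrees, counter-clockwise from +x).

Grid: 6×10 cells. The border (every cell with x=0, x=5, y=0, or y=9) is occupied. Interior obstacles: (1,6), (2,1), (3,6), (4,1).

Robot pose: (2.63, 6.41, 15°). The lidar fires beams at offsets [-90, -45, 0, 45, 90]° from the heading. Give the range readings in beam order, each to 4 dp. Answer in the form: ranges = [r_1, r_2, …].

ranges = [5.2933, 0.4272, 0.3831, 2.9907, 2.6814]

beam 1: φ=-90°, α=285°
  d=(0.2588,-0.9659)  start (2,6)  tX=1.4296 tY=0.4245  stride 1/|dx|=3.8637 1/|dy|=1.0353
    cross y-line → (2,5), t=0.4245
    cross x-line → (3,5), t=1.4296
    cross y-line → (3,4), t=1.4597
    cross y-line → (3,3), t=2.4950
    cross y-line → (3,2), t=3.5303
    cross y-line → (3,1), t=4.5656
    cross x-line → (4,1), t=5.2933 (wall)
  → r_1 = 5.2933
beam 2: φ=-45°, α=330°
  d=(0.8660,-0.5000)  start (2,6)  tX=0.4272 tY=0.8200  stride 1/|dx|=1.1547 1/|dy|=2.0000
    cross x-line → (3,6), t=0.4272 (wall)
  → r_2 = 0.4272
beam 3: φ=0°, α=15°
  d=(0.9659,0.2588)  start (2,6)  tX=0.3831 tY=2.2796  stride 1/|dx|=1.0353 1/|dy|=3.8637
    cross x-line → (3,6), t=0.3831 (wall)
  → r_3 = 0.3831
beam 4: φ=45°, α=60°
  d=(0.5000,0.8660)  start (2,6)  tX=0.7400 tY=0.6813  stride 1/|dx|=2.0000 1/|dy|=1.1547
    cross y-line → (2,7), t=0.6813
    cross x-line → (3,7), t=0.7400
    cross y-line → (3,8), t=1.8360
    cross x-line → (4,8), t=2.7400
    cross y-line → (4,9), t=2.9907 (wall)
  → r_4 = 2.9907
beam 5: φ=90°, α=105°
  d=(-0.2588,0.9659)  start (2,6)  tX=2.4341 tY=0.6108  stride 1/|dx|=3.8637 1/|dy|=1.0353
    cross y-line → (2,7), t=0.6108
    cross y-line → (2,8), t=1.6461
    cross x-line → (1,8), t=2.4341
    cross y-line → (1,9), t=2.6814 (wall)
  → r_5 = 2.6814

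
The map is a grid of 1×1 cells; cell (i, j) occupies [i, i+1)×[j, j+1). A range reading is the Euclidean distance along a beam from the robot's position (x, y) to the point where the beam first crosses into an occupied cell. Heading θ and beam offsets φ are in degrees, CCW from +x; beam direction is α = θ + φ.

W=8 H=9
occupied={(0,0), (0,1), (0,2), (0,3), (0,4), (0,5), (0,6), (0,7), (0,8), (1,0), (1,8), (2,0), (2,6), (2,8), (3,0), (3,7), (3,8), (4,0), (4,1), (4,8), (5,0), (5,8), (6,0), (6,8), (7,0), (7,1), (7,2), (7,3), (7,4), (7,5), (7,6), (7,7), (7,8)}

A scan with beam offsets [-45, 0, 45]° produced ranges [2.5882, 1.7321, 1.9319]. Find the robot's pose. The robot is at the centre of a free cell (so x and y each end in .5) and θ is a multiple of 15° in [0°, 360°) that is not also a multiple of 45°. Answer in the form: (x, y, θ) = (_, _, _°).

(x, y, θ) = (4.5, 5.5, 120°)

Candidates: 39 free-cell centres × 16 headings = 624 poses. Raycast each; keep the one whose scan matches to 4 dp.
  (5.5, 5.5, 105°): beam 1 = 2.8868 ≠ 2.5882 ✗
  (6.5, 1.5, 330°): beam 1 = 0.5176 ≠ 2.5882 ✗
  (3.5, 2.5, 105°): beam 1 = 6.3509 ≠ 2.5882 ✗
  (4.5, 7.5, 195°): beam 1 = 0.5774 ≠ 2.5882 ✗
  …
  (4.5, 5.5, 120°): r_1=2.5882, r_2=1.7321, r_3=1.9319 — all match ✓
Unique over the lattice → pose = (4.5, 5.5, 120°).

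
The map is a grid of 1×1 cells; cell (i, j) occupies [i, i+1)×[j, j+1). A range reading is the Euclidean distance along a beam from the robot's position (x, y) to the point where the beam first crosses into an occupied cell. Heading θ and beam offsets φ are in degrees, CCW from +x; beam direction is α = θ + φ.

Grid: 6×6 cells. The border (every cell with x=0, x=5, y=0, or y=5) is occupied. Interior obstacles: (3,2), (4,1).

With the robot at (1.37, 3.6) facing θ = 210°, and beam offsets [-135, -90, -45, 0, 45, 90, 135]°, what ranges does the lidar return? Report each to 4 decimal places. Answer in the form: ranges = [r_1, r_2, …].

beam 1: φ=-135°, α=75°
  d=(0.2588,0.9659)  start (1,3)  tX=2.4341 tY=0.4141  stride 1/|dx|=3.8637 1/|dy|=1.0353
    cross y-line → (1,4), t=0.4141
    cross y-line → (1,5), t=1.4494 (wall)
  → r_1 = 1.4494
beam 2: φ=-90°, α=120°
  d=(-0.5000,0.8660)  start (1,3)  tX=0.7400 tY=0.4619  stride 1/|dx|=2.0000 1/|dy|=1.1547
    cross y-line → (1,4), t=0.4619
    cross x-line → (0,4), t=0.7400 (wall)
  → r_2 = 0.7400
beam 3: φ=-45°, α=165°
  d=(-0.9659,0.2588)  start (1,3)  tX=0.3831 tY=1.5455  stride 1/|dx|=1.0353 1/|dy|=3.8637
    cross x-line → (0,3), t=0.3831 (wall)
  → r_3 = 0.3831
beam 4: φ=0°, α=210°
  d=(-0.8660,-0.5000)  start (1,3)  tX=0.4272 tY=1.2000  stride 1/|dx|=1.1547 1/|dy|=2.0000
    cross x-line → (0,3), t=0.4272 (wall)
  → r_4 = 0.4272
beam 5: φ=45°, α=255°
  d=(-0.2588,-0.9659)  start (1,3)  tX=1.4296 tY=0.6212  stride 1/|dx|=3.8637 1/|dy|=1.0353
    cross y-line → (1,2), t=0.6212
    cross x-line → (0,2), t=1.4296 (wall)
  → r_5 = 1.4296
beam 6: φ=90°, α=300°
  d=(0.5000,-0.8660)  start (1,3)  tX=1.2600 tY=0.6928  stride 1/|dx|=2.0000 1/|dy|=1.1547
    cross y-line → (1,2), t=0.6928
    cross x-line → (2,2), t=1.2600
    cross y-line → (2,1), t=1.8475
    cross y-line → (2,0), t=3.0022 (wall)
  → r_6 = 3.0022
beam 7: φ=135°, α=345°
  d=(0.9659,-0.2588)  start (1,3)  tX=0.6522 tY=2.3182  stride 1/|dx|=1.0353 1/|dy|=3.8637
    cross x-line → (2,3), t=0.6522
    cross x-line → (3,3), t=1.6875
    cross y-line → (3,2), t=2.3182 (wall)
  → r_7 = 2.3182

ranges = [1.4494, 0.7400, 0.3831, 0.4272, 1.4296, 3.0022, 2.3182]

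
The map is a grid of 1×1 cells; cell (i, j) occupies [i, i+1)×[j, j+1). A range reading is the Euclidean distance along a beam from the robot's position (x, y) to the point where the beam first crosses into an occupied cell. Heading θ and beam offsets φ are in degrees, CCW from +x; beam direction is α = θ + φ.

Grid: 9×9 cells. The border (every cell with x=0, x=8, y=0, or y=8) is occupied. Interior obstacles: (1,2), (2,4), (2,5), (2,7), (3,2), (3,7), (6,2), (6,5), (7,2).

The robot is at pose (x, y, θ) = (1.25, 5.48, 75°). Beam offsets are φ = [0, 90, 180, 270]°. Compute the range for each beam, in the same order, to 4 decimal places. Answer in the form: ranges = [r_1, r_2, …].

beam 1: φ=0°, α=75°
  dir = (cos 75°, sin 75°) = (0.2588, 0.9659); from cell (1,5)
  next x-line at t=2.8978, next y-line at t=0.5383; Δt_x=3.8637, Δt_y=1.0353
    y: enter (1,6) at t=0.5383
    y: enter (1,7) at t=1.5736
    y: enter (1,8) at t=2.6089 ← occupied
  → r_1 = 2.6089
beam 2: φ=90°, α=165°
  dir = (cos 165°, sin 165°) = (-0.9659, 0.2588); from cell (1,5)
  next x-line at t=0.2588, next y-line at t=2.0091; Δt_x=1.0353, Δt_y=3.8637
    x: enter (0,5) at t=0.2588 ← occupied
  → r_2 = 0.2588
beam 3: φ=180°, α=255°
  dir = (cos 255°, sin 255°) = (-0.2588, -0.9659); from cell (1,5)
  next x-line at t=0.9659, next y-line at t=0.4969; Δt_x=3.8637, Δt_y=1.0353
    y: enter (1,4) at t=0.4969
    x: enter (0,4) at t=0.9659 ← occupied
  → r_3 = 0.9659
beam 4: φ=270°, α=345°
  dir = (cos 345°, sin 345°) = (0.9659, -0.2588); from cell (1,5)
  next x-line at t=0.7765, next y-line at t=1.8546; Δt_x=1.0353, Δt_y=3.8637
    x: enter (2,5) at t=0.7765 ← occupied
  → r_4 = 0.7765

ranges = [2.6089, 0.2588, 0.9659, 0.7765]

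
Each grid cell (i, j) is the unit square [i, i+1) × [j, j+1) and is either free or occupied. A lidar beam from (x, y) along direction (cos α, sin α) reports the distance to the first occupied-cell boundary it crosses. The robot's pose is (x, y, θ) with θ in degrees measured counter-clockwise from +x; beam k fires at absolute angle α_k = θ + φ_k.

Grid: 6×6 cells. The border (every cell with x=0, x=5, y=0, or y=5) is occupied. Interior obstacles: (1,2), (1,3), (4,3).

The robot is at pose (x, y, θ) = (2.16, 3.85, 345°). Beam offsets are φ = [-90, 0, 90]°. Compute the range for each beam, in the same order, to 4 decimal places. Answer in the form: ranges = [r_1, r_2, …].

ranges = [0.6182, 1.9049, 1.1906]

beam 1: φ=-90°, α=255°
  direction (-0.2588, -0.9659); cell (2,3); t to first gridline: x 0.6182, y 0.8800 (then +3.8637 / +1.0353)
    (1,3) via x @ 0.6182  # hit
  → r_1 = 0.6182
beam 2: φ=0°, α=345°
  direction (0.9659, -0.2588); cell (2,3); t to first gridline: x 0.8696, y 3.2841 (then +1.0353 / +3.8637)
    (3,3) via x @ 0.8696
    (4,3) via x @ 1.9049  # hit
  → r_2 = 1.9049
beam 3: φ=90°, α=75°
  direction (0.2588, 0.9659); cell (2,3); t to first gridline: x 3.2455, y 0.1553 (then +3.8637 / +1.0353)
    (2,4) via y @ 0.1553
    (2,5) via y @ 1.1906  # hit
  → r_3 = 1.1906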